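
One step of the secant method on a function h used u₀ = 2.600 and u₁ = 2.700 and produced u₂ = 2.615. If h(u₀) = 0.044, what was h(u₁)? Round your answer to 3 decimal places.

-0.249

The secant line through (2.600, 0.044) and (2.700, h(u₁)) crosses zero at u₂ = 2.615.
So (2.600, 0.044), (2.700, h(u₁)), (2.615, 0) are collinear:
h(u₁) = 0.044 · (2.700 − 2.615) / (2.600 − 2.615) = 0.044 · (0.08500)/(-0.01500) = -0.24933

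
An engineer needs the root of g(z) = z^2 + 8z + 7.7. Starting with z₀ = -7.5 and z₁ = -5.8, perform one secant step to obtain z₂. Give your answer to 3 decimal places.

-6.755

g(-7.5) = 3.95000, g(-5.8) = -5.06000
z₂ = -5.80000 − (-5.06000)·(-5.80000 − (-7.50000)) / (-5.06000 − 3.95000) = -5.80000 − (-8.60200)/(-9.01000) = -6.75472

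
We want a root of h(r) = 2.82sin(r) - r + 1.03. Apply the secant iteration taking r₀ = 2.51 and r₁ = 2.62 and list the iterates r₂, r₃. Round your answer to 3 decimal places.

h(2.51) = 0.18502, h(2.62) = -0.18490
r₂ = 2.62000 − (-0.18490)·(2.62000 − 2.51000) / (-0.18490 − 0.18502) = 2.62000 − (-0.02034)/(-0.36992) = 2.56502
h(2.56502) = 0.00232
r₃ = 2.56502 − 0.00232·(2.56502 − 2.62000) / (0.00232 − (-0.18490)) = 2.56502 − (-0.00013)/(0.18723) = 2.56570

2.565, 2.566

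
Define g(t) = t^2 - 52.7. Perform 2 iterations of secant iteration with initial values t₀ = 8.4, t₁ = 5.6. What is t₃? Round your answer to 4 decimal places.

g(8.4) = 17.860000, g(5.6) = -21.340000
t₂ = 5.600000 − (-21.340000)·(5.600000 − 8.400000) / (-21.340000 − 17.860000) = 5.600000 − (59.752000)/(-39.200000) = 7.124286
g(7.124286) = -1.944553
t₃ = 7.124286 − (-1.944553)·(7.124286 − 5.600000) / (-1.944553 − (-21.340000)) = 7.124286 − (-2.964054)/(19.395447) = 7.277108

7.2771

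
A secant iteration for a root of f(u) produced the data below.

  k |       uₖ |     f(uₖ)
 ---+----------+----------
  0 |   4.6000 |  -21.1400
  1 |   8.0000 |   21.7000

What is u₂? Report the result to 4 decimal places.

u₂ = 8.0000 − 21.7000·(8.0000 − 4.6000) / (21.7000 − (-21.1400))
   = 8.0000 − (73.780000)/(42.840000) = 6.277778

6.2778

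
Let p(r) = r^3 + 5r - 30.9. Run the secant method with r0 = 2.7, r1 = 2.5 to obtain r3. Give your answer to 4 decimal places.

p(2.7) = 2.283000, p(2.5) = -2.775000
r2 = 2.500000 − (-2.775000)·(2.500000 − 2.700000) / (-2.775000 − 2.283000) = 2.500000 − (0.555000)/(-5.058000) = 2.609727
p(2.609727) = -0.077358
r3 = 2.609727 − (-0.077358)·(2.609727 − 2.500000) / (-0.077358 − (-2.775000)) = 2.609727 − (-0.008488)/(2.697642) = 2.612874

2.6129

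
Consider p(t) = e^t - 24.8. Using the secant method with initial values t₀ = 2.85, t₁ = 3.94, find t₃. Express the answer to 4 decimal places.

p(2.85) = -7.512218, p(3.94) = 26.618601
t₂ = 3.940000 − 26.618601·(3.940000 − 2.850000) / (26.618601 − (-7.512218)) = 3.940000 − (29.014275)/(34.130819) = 3.089910
p(3.089910) = -2.824904
t₃ = 3.089910 − (-2.824904)·(3.089910 − 3.940000) / (-2.824904 − 26.618601) = 3.089910 − (2.401424)/(-29.443506) = 3.171470

3.1715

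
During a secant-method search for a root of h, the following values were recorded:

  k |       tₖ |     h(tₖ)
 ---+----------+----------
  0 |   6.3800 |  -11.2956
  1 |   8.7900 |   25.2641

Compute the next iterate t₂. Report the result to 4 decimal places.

t₂ = 8.7900 − 25.2641·(8.7900 − 6.3800) / (25.2641 − (-11.2956))
   = 8.7900 − (60.886481)/(36.559700) = 7.124601

7.1246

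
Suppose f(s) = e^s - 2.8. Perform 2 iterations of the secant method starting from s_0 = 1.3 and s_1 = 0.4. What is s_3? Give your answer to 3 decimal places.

f(1.3) = 0.86930, f(0.4) = -1.30818
s_2 = 0.40000 − (-1.30818)·(0.40000 − 1.30000) / (-1.30818 − 0.86930) = 0.40000 − (1.17736)/(-2.17747) = 0.94070
f(0.94070) = -0.23823
s_3 = 0.94070 − (-0.23823)·(0.94070 − 0.40000) / (-0.23823 − (-1.30818)) = 0.94070 − (-0.12881)/(1.06995) = 1.06109

1.061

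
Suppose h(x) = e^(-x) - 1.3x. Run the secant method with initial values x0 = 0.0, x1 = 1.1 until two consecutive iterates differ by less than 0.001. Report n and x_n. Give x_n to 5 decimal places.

n = 5, x_n = 0.47728

h(0.0) = 1.0000000, h(1.1) = -1.0971289
x2 = 1.1000000 − (-1.0971289)·(1.1000000)/(-2.0971289) = 0.5245266;  |Δ| = 0.5754734
h(0.5245266) = -0.0900492
x3 = 0.5245266 − (-0.0900492)·(-0.5754734)/(1.0070797) = 0.4730700;  |Δ| = 0.0514566
h(0.4730700) = 0.0080954
x4 = 0.4730700 − 0.0080954·(-0.0514566)/(0.0981446) = 0.4773144;  |Δ| = 0.0042444
h(0.4773144) = -0.0000613
x5 = 0.4773144 − (-0.0000613)·(0.0042444)/(-0.0081567) = 0.4772825;  |Δ| = 0.0000319
|x5 − x4| = 0.0000319 < 0.001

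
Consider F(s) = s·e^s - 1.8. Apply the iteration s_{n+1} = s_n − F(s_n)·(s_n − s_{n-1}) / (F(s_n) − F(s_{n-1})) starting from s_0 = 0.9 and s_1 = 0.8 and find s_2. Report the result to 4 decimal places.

0.8045

F(0.9) = 0.413643, F(0.8) = -0.019567
s_2 = 0.800000 − (-0.019567)·(0.800000 − 0.900000) / (-0.019567 − 0.413643) = 0.800000 − (0.001957)/(-0.433210) = 0.804517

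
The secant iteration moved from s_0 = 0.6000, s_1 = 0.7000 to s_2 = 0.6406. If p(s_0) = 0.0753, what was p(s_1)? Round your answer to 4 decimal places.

The secant line through (0.6000, 0.0753) and (0.7000, p(s_1)) crosses zero at s_2 = 0.6406.
So (0.6000, 0.0753), (0.7000, p(s_1)), (0.6406, 0) are collinear:
p(s_1) = 0.0753 · (0.7000 − 0.6406) / (0.6000 − 0.6406) = 0.0753 · (0.059400)/(-0.040600) = -0.110168

-0.1102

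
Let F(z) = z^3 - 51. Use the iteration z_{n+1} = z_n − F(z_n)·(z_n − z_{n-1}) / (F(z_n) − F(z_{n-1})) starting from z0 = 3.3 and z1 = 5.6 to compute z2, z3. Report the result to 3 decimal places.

3.548, 3.647

F(3.3) = -15.06300, F(5.6) = 124.61600
z2 = 5.60000 − 124.61600·(5.60000 − 3.30000) / (124.61600 − (-15.06300)) = 5.60000 − (286.61680)/(139.67900) = 3.54803
F(3.54803) = -6.33548
z3 = 3.54803 − (-6.33548)·(3.54803 − 5.60000) / (-6.33548 − 124.61600) = 3.54803 − (13.00020)/(-130.95148) = 3.64731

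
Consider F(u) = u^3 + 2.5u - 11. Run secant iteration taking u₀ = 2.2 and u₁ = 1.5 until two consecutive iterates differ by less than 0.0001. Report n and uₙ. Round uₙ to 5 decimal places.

F(2.2) = 5.1480000, F(1.5) = -3.8750000
u₂ = 1.5000000 − (-3.8750000)·(-0.7000000)/(-9.0230000) = 1.8006206;  |Δ| = 0.3006206
F(1.8006206) = -0.6604137
u₃ = 1.8006206 − (-0.6604137)·(0.3006206)/(3.2145863) = 1.8623810;  |Δ| = 0.0617604
F(1.8623810) = 0.1155520
u₄ = 1.8623810 − 0.1155520·(0.0617604)/(0.7759658) = 1.8531840;  |Δ| = 0.0091970
F(1.8531840) = -0.0026667
u₅ = 1.8531840 − (-0.0026667)·(-0.0091970)/(-0.1182187) = 1.8533915;  |Δ| = 0.0002075
F(1.8533915) = -0.0000104
u₆ = 1.8533915 − (-0.0000104)·(0.0002075)/(0.0026563) = 1.8533923;  |Δ| = 0.0000008
|u₆ − u₅| = 0.0000008 < 0.0001

n = 6, uₙ = 1.85339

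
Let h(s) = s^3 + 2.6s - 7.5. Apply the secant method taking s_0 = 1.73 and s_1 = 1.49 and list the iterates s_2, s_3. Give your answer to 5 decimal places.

h(1.73) = 2.1757170, h(1.49) = -0.3180510
s_2 = 1.4900000 − (-0.3180510)·(1.4900000 − 1.7300000) / (-0.3180510 − 2.1757170) = 1.4900000 − (0.0763322)/(-2.4937680) = 1.5206092
h(1.5206092) = -0.0303839
s_3 = 1.5206092 − (-0.0303839)·(1.5206092 − 1.4900000) / (-0.0303839 − (-0.3180510)) = 1.5206092 − (-0.0009300)/(0.2876671) = 1.5238422

1.52061, 1.52384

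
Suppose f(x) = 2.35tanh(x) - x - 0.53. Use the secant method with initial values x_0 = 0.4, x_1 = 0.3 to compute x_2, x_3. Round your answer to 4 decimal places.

f(0.4) = -0.037120, f(0.3) = -0.145415
x_2 = 0.300000 − (-0.145415)·(0.300000 − 0.400000) / (-0.145415 − (-0.037120)) = 0.300000 − (0.014542)/(-0.108295) = 0.434277
f(0.434277) = -0.003387
x_3 = 0.434277 − (-0.003387)·(0.434277 − 0.300000) / (-0.003387 − (-0.145415)) = 0.434277 − (-0.000455)/(0.142028) = 0.437479

0.4343, 0.4375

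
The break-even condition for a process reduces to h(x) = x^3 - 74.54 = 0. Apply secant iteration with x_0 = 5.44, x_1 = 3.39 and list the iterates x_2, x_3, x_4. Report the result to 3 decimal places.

3.988, 4.260, 4.206

h(5.44) = 86.44918, h(3.39) = -35.58178
x_2 = 3.39000 − (-35.58178)·(3.39000 − 5.44000) / (-35.58178 − 86.44918) = 3.39000 − (72.94265)/(-122.03097) = 3.98774
h(3.98774) = -11.12673
x_3 = 3.98774 − (-11.12673)·(3.98774 − 3.39000) / (-11.12673 − (-35.58178)) = 3.98774 − (-6.65088)/(24.45505) = 4.25970
h(4.25970) = 2.75257
x_4 = 4.25970 − 2.75257·(4.25970 − 3.98774) / (2.75257 − (-11.12673)) = 4.25970 − (0.74860)/(13.87930) = 4.20577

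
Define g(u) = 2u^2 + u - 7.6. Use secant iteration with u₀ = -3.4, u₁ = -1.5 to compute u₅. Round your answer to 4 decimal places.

g(-3.4) = 12.120000, g(-1.5) = -4.600000
u₂ = -1.500000 − (-4.600000)·(-1.500000 − (-3.400000)) / (-4.600000 − 12.120000) = -1.500000 − (-8.740000)/(-16.720000) = -2.022727
g(-2.022727) = -1.439876
u₃ = -2.022727 − (-1.439876)·(-2.022727 − (-1.500000)) / (-1.439876 − (-4.600000)) = -2.022727 − (0.752662)/(3.160124) = -2.260902
g(-2.260902) = 0.362456
u₄ = -2.260902 − 0.362456·(-2.260902 − (-2.022727)) / (0.362456 − (-1.439876)) = -2.260902 − (-0.086328)/(1.802332) = -2.213004
g(-2.213004) = -0.018228
u₅ = -2.213004 − (-0.018228)·(-2.213004 − (-2.260902)) / (-0.018228 − 0.362456) = -2.213004 − (-0.000873)/(-0.380684) = -2.215298

-2.2153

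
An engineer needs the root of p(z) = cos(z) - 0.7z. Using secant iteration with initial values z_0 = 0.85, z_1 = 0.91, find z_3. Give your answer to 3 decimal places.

0.894

p(0.85) = 0.06498, p(0.91) = -0.02325
z_2 = 0.91000 − (-0.02325)·(0.91000 − 0.85000) / (-0.02325 − 0.06498) = 0.91000 − (-0.00140)/(-0.08824) = 0.89419
p(0.89419) = 0.00022
z_3 = 0.89419 − 0.00022·(0.89419 − 0.91000) / (0.00022 − (-0.02325)) = 0.89419 − (0.00000)/(0.02348) = 0.89434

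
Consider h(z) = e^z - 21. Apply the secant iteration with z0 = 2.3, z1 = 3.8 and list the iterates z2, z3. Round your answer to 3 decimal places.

h(2.3) = -11.02582, h(3.8) = 23.70118
z2 = 3.80000 − 23.70118·(3.80000 − 2.30000) / (23.70118 − (-11.02582)) = 3.80000 − (35.55178)/(34.72700) = 2.77625
h(2.77625) = -4.94132
z3 = 2.77625 − (-4.94132)·(2.77625 − 3.80000) / (-4.94132 − 23.70118) = 2.77625 − (5.05867)/(-28.64250) = 2.95286

2.776, 2.953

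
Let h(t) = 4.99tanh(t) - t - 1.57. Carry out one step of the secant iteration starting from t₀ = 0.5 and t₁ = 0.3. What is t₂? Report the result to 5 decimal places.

0.42765

h(0.5) = 0.2359646, h(0.3) = -0.4163501
t₂ = 0.3000000 − (-0.4163501)·(0.3000000 − 0.5000000) / (-0.4163501 − 0.2359646) = 0.3000000 − (0.0832700)/(-0.6523147) = 0.4276531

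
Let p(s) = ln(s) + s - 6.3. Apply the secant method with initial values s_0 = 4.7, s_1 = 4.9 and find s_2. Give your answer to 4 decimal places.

p(4.7) = -0.052437, p(4.9) = 0.189235
s_2 = 4.900000 − 0.189235·(4.900000 − 4.700000) / (0.189235 − (-0.052437)) = 4.900000 − (0.037847)/(0.241673) = 4.743395

4.7434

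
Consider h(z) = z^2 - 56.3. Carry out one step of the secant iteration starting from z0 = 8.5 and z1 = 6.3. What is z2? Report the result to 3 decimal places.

h(8.5) = 15.95000, h(6.3) = -16.61000
z2 = 6.30000 − (-16.61000)·(6.30000 − 8.50000) / (-16.61000 − 15.95000) = 6.30000 − (36.54200)/(-32.56000) = 7.42230

7.422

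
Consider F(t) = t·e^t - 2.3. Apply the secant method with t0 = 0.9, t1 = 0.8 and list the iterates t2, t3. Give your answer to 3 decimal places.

F(0.9) = -0.08636, F(0.8) = -0.51957
t2 = 0.80000 − (-0.51957)·(0.80000 − 0.90000) / (-0.51957 − (-0.08636)) = 0.80000 − (0.05196)/(-0.43321) = 0.91993
F(0.91993) = 0.00823
t3 = 0.91993 − 0.00823·(0.91993 − 0.80000) / (0.00823 − (-0.51957)) = 0.91993 − (0.00099)/(0.52780) = 0.91806

0.920, 0.918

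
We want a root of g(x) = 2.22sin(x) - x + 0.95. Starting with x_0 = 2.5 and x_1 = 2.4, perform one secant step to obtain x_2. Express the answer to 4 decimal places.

2.4183

g(2.5) = -0.221392, g(2.4) = 0.049528
x_2 = 2.400000 − 0.049528·(2.400000 − 2.500000) / (0.049528 − (-0.221392)) = 2.400000 − (-0.004953)/(0.270920) = 2.418282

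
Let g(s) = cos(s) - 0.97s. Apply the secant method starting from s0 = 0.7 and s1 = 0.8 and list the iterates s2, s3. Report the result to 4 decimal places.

0.7520, 0.7525

g(0.7) = 0.085842, g(0.8) = -0.079293
s2 = 0.800000 − (-0.079293)·(0.800000 − 0.700000) / (-0.079293 − 0.085842) = 0.800000 − (-0.007929)/(-0.165135) = 0.751983
g(0.751983) = 0.000912
s3 = 0.751983 − 0.000912·(0.751983 − 0.800000) / (0.000912 − (-0.079293)) = 0.751983 − (-0.000044)/(0.080206) = 0.752529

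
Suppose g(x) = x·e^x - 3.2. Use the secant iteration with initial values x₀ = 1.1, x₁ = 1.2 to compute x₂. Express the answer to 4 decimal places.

g(1.1) = 0.104583, g(1.2) = 0.784140
x₂ = 1.200000 − 0.784140·(1.200000 − 1.100000) / (0.784140 − 0.104583) = 1.200000 − (0.078414)/(0.679558) = 1.084610

1.0846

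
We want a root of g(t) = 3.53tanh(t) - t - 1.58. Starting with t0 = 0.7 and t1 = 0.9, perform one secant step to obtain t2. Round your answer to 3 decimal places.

0.850

g(0.7) = -0.14658, g(0.9) = 0.04853
t2 = 0.90000 − 0.04853·(0.90000 − 0.70000) / (0.04853 − (-0.14658)) = 0.90000 − (0.00971)/(0.19511) = 0.85025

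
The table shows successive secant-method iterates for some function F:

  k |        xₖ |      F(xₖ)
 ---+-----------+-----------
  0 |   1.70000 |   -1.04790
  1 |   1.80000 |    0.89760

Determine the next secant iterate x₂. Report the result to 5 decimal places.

1.75386

x₂ = 1.80000 − 0.89760·(1.80000 − 1.70000) / (0.89760 − (-1.04790))
   = 1.80000 − (0.0897600)/(1.9455000) = 1.7538628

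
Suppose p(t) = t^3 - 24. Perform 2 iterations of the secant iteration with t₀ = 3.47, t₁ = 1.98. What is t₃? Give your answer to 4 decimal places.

2.9646

p(3.47) = 17.781923, p(1.98) = -16.237608
t₂ = 1.980000 − (-16.237608)·(1.980000 − 3.470000) / (-16.237608 − 17.781923) = 1.980000 − (24.194036)/(-34.019531) = 2.691181
p(2.691181) = -4.509247
t₃ = 2.691181 − (-4.509247)·(2.691181 − 1.980000) / (-4.509247 − (-16.237608)) = 2.691181 − (-3.206890)/(11.728361) = 2.964611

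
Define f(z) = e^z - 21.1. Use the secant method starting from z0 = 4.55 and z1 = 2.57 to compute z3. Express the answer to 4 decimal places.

3.1269

f(4.55) = 73.532408, f(2.57) = -8.034176
z2 = 2.570000 − (-8.034176)·(2.570000 − 4.550000) / (-8.034176 − 73.532408) = 2.570000 − (15.907668)/(-81.566584) = 2.765027
f(2.765027) = -5.220535
z3 = 2.765027 − (-5.220535)·(2.765027 − 2.570000) / (-5.220535 − (-8.034176)) = 2.765027 − (-1.018144)/(2.813641) = 3.126887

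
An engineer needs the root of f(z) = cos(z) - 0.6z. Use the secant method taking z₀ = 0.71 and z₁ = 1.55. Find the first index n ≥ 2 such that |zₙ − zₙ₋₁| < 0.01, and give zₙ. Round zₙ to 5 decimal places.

f(0.71) = 0.3323619, f(1.55) = -0.9092052
z₂ = 1.5500000 − (-0.9092052)·(0.8400000)/(-1.2415670) = 0.9348642;  |Δ| = 0.6151358
f(0.9348642) = 0.0330092
z₃ = 0.9348642 − 0.0330092·(-0.6151358)/(0.9422143) = 0.9564146;  |Δ| = 0.0215504
f(0.9564146) = 0.0026046
z₄ = 0.9564146 − 0.0026046·(0.0215504)/(-0.0304045) = 0.9582608;  |Δ| = 0.0018461
|z₄ − z₃| = 0.0018461 < 0.01

n = 4, zₙ = 0.95826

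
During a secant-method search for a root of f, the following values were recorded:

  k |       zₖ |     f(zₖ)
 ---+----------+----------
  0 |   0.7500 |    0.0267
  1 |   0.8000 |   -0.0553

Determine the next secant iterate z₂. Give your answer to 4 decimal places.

z₂ = 0.8000 − (-0.0553)·(0.8000 − 0.7500) / (-0.0553 − 0.0267)
   = 0.8000 − (-0.002765)/(-0.082000) = 0.766280

0.7663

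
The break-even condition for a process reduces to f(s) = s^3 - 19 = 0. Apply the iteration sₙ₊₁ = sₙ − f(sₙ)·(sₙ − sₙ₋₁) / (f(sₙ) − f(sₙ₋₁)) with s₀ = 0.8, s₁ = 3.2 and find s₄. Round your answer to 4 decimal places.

2.6891

f(0.8) = -18.488000, f(3.2) = 13.768000
s₂ = 3.200000 − 13.768000·(3.200000 − 0.800000) / (13.768000 − (-18.488000)) = 3.200000 − (33.043200)/(32.256000) = 2.175595
f(2.175595) = -8.702441
s₃ = 2.175595 − (-8.702441)·(2.175595 − 3.200000) / (-8.702441 − 13.768000) = 2.175595 − (8.914822)/(-22.470441) = 2.572331
f(2.572331) = -1.979182
s₄ = 2.572331 − (-1.979182)·(2.572331 − 2.175595) / (-1.979182 − (-8.702441)) = 2.572331 − (-0.785212)/(6.723259) = 2.689121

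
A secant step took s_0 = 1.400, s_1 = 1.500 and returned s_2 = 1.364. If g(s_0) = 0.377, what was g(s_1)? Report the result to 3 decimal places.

The secant line through (1.400, 0.377) and (1.500, g(s_1)) crosses zero at s_2 = 1.364.
So (1.400, 0.377), (1.500, g(s_1)), (1.364, 0) are collinear:
g(s_1) = 0.377 · (1.500 − 1.364) / (1.400 − 1.364) = 0.377 · (0.13600)/(0.03600) = 1.42422

1.424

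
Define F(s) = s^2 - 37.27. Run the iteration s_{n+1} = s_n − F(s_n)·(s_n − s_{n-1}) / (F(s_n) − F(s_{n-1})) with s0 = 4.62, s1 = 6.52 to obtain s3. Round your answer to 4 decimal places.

F(4.62) = -15.925600, F(6.52) = 5.240400
s2 = 6.520000 − 5.240400·(6.520000 − 4.620000) / (5.240400 − (-15.925600)) = 6.520000 − (9.956760)/(21.166000) = 6.049587
F(6.049587) = -0.672496
s3 = 6.049587 − (-0.672496)·(6.049587 − 6.520000) / (-0.672496 − 5.240400) = 6.049587 − (0.316351)/(-5.912896) = 6.103089

6.1031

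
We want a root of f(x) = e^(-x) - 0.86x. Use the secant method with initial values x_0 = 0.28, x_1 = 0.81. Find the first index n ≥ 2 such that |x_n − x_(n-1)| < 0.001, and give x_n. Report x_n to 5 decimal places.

n = 4, x_n = 0.62340

f(0.28) = 0.5149837, f(0.81) = -0.2517419
x_2 = 0.8100000 − (-0.2517419)·(0.5300000)/(-0.7667257) = 0.6359831;  |Δ| = 0.1740169
f(0.6359831) = -0.0175307
x_3 = 0.6359831 − (-0.0175307)·(-0.1740169)/(0.2342112) = 0.6229579;  |Δ| = 0.0130252
f(0.6229579) = 0.0006117
x_4 = 0.6229579 − 0.0006117·(-0.0130252)/(0.0181425) = 0.6233971;  |Δ| = 0.0004392
|x_4 − x_3| = 0.0004392 < 0.001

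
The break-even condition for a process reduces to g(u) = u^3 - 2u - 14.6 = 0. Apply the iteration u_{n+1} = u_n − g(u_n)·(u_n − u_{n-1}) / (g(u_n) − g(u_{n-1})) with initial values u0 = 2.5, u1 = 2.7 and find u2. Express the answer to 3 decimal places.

2.717

g(2.5) = -3.97500, g(2.7) = -0.31700
u2 = 2.70000 − (-0.31700)·(2.70000 − 2.50000) / (-0.31700 − (-3.97500)) = 2.70000 − (-0.06340)/(3.65800) = 2.71733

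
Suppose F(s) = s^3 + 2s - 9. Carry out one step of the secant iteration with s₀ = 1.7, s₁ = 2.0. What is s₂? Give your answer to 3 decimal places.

1.756

F(1.7) = -0.68700, F(2.0) = 3.00000
s₂ = 2.00000 − 3.00000·(2.00000 − 1.70000) / (3.00000 − (-0.68700)) = 2.00000 − (0.90000)/(3.68700) = 1.75590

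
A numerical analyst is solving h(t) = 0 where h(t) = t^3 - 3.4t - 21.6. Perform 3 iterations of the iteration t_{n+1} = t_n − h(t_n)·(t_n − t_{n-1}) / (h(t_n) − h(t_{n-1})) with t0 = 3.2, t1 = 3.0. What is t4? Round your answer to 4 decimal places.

3.1894

h(3.2) = 0.288000, h(3.0) = -4.800000
t2 = 3.000000 − (-4.800000)·(3.000000 − 3.200000) / (-4.800000 − 0.288000) = 3.000000 − (0.960000)/(-5.088000) = 3.188679
h(3.188679) = -0.020054
t3 = 3.188679 − (-0.020054)·(3.188679 − 3.000000) / (-0.020054 − (-4.800000)) = 3.188679 − (-0.003784)/(4.779946) = 3.189471
h(3.189471) = 0.001407
t4 = 3.189471 − 0.001407·(3.189471 − 3.188679) / (0.001407 − (-0.020054)) = 3.189471 − (0.000001)/(0.021461) = 3.189419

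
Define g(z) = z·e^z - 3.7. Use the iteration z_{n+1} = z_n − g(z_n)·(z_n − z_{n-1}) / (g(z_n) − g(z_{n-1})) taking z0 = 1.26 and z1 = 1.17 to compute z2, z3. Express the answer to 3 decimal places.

1.161, 1.160

g(1.26) = 0.74203, g(1.17) = 0.06973
z2 = 1.17000 − 0.06973·(1.17000 − 1.26000) / (0.06973 − 0.74203) = 1.17000 − (-0.00628)/(-0.67230) = 1.16067
g(1.16067) = 0.00491
z3 = 1.16067 − 0.00491·(1.16067 − 1.17000) / (0.00491 − 0.06973) = 1.16067 − (-0.00005)/(-0.06482) = 1.15996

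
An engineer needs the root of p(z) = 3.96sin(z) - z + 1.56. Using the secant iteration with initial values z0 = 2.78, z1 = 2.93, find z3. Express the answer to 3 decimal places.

p(2.78) = 0.18091, p(2.93) = -0.53833
z2 = 2.93000 − (-0.53833)·(2.93000 − 2.78000) / (-0.53833 − 0.18091) = 2.93000 − (-0.08075)/(-0.71924) = 2.81773
p(2.81773) = 0.00247
z3 = 2.81773 − 0.00247·(2.81773 − 2.93000) / (0.00247 − (-0.53833)) = 2.81773 − (-0.00028)/(0.54080) = 2.81824

2.818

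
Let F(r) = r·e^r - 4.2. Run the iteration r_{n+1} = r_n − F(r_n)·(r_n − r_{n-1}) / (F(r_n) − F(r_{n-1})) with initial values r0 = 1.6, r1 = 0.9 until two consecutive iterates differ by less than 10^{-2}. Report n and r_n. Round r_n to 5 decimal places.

F(1.6) = 3.7248519, F(0.9) = -1.9863572
r2 = 0.9000000 − (-1.9863572)·(-0.7000000)/(-5.7112091) = 1.1434598;  |Δ| = 0.2434598
F(1.1434598) = -0.6122744
r3 = 1.1434598 − (-0.6122744)·(0.2434598)/(1.3740828) = 1.2519426;  |Δ| = 0.1084827
F(1.2519426) = 0.1782056
r4 = 1.2519426 − 0.1782056·(0.1084827)/(0.7904800) = 1.2274862;  |Δ| = 0.0244563
F(1.2274862) = -0.0110311
r5 = 1.2274862 − (-0.0110311)·(-0.0244563)/(-0.1892366) = 1.2289119;  |Δ| = 0.0014256
|r5 − r4| = 0.0014256 < 10^{-2}

n = 5, r_n = 1.22891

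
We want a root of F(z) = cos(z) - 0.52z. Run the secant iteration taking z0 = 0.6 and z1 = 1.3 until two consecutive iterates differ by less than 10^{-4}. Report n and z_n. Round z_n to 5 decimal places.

n = 5, z_n = 1.01487

F(0.6) = 0.5133356, F(1.3) = -0.4085012
z2 = 1.3000000 − (-0.4085012)·(0.7000000)/(-0.9218368) = 0.9898032;  |Δ| = 0.3101968
F(0.9898032) = 0.0341567
z3 = 0.9898032 − 0.0341567·(-0.3101968)/(0.4426579) = 1.0137388;  |Δ| = 0.0239356
F(1.0137388) = 0.0015466
z4 = 1.0137388 − 0.0015466·(0.0239356)/(-0.0326101) = 1.0148741;  |Δ| = 0.0011352
F(1.0148741) = -0.0000076
z5 = 1.0148741 − (-0.0000076)·(0.0011352)/(-0.0015542) = 1.0148685;  |Δ| = 0.0000056
|z5 − z4| = 0.0000056 < 10^{-4}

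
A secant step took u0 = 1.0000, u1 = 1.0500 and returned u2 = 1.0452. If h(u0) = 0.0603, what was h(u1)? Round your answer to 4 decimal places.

-0.0064

The secant line through (1.0000, 0.0603) and (1.0500, h(u1)) crosses zero at u2 = 1.0452.
So (1.0000, 0.0603), (1.0500, h(u1)), (1.0452, 0) are collinear:
h(u1) = 0.0603 · (1.0500 − 1.0452) / (1.0000 − 1.0452) = 0.0603 · (0.004800)/(-0.045200) = -0.006404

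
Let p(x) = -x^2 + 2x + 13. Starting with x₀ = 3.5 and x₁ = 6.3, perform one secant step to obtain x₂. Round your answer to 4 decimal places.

p(3.5) = 7.750000, p(6.3) = -14.090000
x₂ = 6.300000 − (-14.090000)·(6.300000 − 3.500000) / (-14.090000 − 7.750000) = 6.300000 − (-39.452000)/(-21.840000) = 4.493590

4.4936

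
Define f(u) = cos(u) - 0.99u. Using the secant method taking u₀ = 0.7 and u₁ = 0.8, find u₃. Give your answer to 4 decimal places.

f(0.7) = 0.071842, f(0.8) = -0.095293
u₂ = 0.800000 − (-0.095293)·(0.800000 − 0.700000) / (-0.095293 − 0.071842) = 0.800000 − (-0.009529)/(-0.167135) = 0.742984
f(0.742984) = 0.000898
u₃ = 0.742984 − 0.000898·(0.742984 − 0.800000) / (0.000898 − (-0.095293)) = 0.742984 − (-0.000051)/(0.096192) = 0.743517

0.7435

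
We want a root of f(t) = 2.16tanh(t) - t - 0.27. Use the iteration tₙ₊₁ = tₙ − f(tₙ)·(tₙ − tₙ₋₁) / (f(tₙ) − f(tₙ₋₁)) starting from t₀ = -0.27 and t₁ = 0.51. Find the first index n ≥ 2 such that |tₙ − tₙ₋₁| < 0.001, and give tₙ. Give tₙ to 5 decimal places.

n = 5, tₙ = 0.24128

f(-0.27) = -0.5694296, f(0.51) = 0.2350816
t₂ = 0.5100000 − 0.2350816·(0.7800000)/(0.8045113) = 0.2820807;  |Δ| = 0.2279193
f(0.2820807) = 0.0415515
t₃ = 0.2820807 − 0.0415515·(-0.2279193)/(-0.1935302) = 0.2331458;  |Δ| = 0.0489349
f(0.2331458) = -0.0084814
t₄ = 0.2331458 − (-0.0084814)·(-0.0489349)/(-0.0500329) = 0.2414411;  |Δ| = 0.0082953
f(0.2414411) = 0.0001688
t₅ = 0.2414411 − 0.0001688·(0.0082953)/(0.0086502) = 0.2412792;  |Δ| = 0.0001619
|t₅ − t₄| = 0.0001619 < 0.001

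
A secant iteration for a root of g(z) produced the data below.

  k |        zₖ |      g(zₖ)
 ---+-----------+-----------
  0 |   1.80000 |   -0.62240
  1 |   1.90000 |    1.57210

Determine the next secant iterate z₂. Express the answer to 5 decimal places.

1.82836

z₂ = 1.90000 − 1.57210·(1.90000 − 1.80000) / (1.57210 − (-0.62240))
   = 1.90000 − (0.1572100)/(2.1945000) = 1.8283618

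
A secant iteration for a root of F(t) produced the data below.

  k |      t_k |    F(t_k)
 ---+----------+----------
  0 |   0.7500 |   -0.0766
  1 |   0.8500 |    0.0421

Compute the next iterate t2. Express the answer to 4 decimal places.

t2 = 0.8500 − 0.0421·(0.8500 − 0.7500) / (0.0421 − (-0.0766))
   = 0.8500 − (0.004210)/(0.118700) = 0.814532

0.8145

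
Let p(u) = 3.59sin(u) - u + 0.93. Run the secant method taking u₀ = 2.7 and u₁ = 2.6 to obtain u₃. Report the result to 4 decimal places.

p(2.7) = -0.235706, p(2.6) = 0.180650
u₂ = 2.600000 − 0.180650·(2.600000 − 2.700000) / (0.180650 − (-0.235706)) = 2.600000 − (-0.018065)/(0.416356) = 2.643388
p(2.643388) = 0.002089
u₃ = 2.643388 − 0.002089·(2.643388 − 2.600000) / (0.002089 − 0.180650) = 2.643388 − (0.000091)/(-0.178561) = 2.643896

2.6439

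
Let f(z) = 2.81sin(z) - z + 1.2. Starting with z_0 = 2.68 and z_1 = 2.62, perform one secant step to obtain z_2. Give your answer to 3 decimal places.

f(2.68) = -0.22850, f(2.62) = -0.01988
z_2 = 2.62000 − (-0.01988)·(2.62000 − 2.68000) / (-0.01988 − (-0.22850)) = 2.62000 − (0.00119)/(0.20861) = 2.61428

2.614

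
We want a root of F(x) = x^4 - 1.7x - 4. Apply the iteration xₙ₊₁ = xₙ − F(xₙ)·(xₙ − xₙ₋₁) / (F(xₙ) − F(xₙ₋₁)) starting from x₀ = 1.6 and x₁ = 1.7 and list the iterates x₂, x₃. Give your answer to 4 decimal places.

1.6102, 1.6111

F(1.6) = -0.166400, F(1.7) = 1.462100
x₂ = 1.700000 − 1.462100·(1.700000 − 1.600000) / (1.462100 − (-0.166400)) = 1.700000 − (0.146210)/(1.628500) = 1.610218
F(1.610218) = -0.014748
x₃ = 1.610218 − (-0.014748)·(1.610218 − 1.700000) / (-0.014748 − 1.462100) = 1.610218 − (0.001324)/(-1.476848) = 1.611115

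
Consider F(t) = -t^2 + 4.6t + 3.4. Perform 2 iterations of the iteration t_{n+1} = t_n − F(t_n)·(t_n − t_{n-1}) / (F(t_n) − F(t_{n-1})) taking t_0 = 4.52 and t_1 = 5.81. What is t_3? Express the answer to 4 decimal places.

F(4.52) = 3.761600, F(5.81) = -3.630100
t_2 = 5.810000 − (-3.630100)·(5.810000 − 4.520000) / (-3.630100 − 3.761600) = 5.810000 − (-4.682829)/(-7.391700) = 5.176475
F(5.176475) = 0.415893
t_3 = 5.176475 − 0.415893·(5.176475 − 5.810000) / (0.415893 − (-3.630100)) = 5.176475 − (-0.263479)/(4.045993) = 5.241596

5.2416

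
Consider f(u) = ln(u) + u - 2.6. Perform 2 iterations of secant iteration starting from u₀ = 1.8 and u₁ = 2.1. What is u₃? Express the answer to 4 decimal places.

f(1.8) = -0.212213, f(2.1) = 0.241937
u₂ = 2.100000 − 0.241937·(2.100000 − 1.800000) / (0.241937 − (-0.212213)) = 2.100000 − (0.072581)/(0.454151) = 1.940183
f(1.940183) = 0.002965
u₃ = 1.940183 − 0.002965·(1.940183 − 2.100000) / (0.002965 − 0.241937) = 1.940183 − (-0.000474)/(-0.238973) = 1.938200

1.9382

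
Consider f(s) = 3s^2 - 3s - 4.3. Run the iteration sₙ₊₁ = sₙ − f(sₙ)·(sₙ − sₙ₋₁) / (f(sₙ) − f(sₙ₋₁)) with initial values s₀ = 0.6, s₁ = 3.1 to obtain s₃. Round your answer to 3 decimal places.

f(0.6) = -5.02000, f(3.1) = 15.23000
s₂ = 3.10000 − 15.23000·(3.10000 − 0.60000) / (15.23000 − (-5.02000)) = 3.10000 − (38.07500)/(20.25000) = 1.21975
f(1.21975) = -3.49587
s₃ = 1.21975 − (-3.49587)·(1.21975 − 3.10000) / (-3.49587 − 15.23000) = 1.21975 − (6.57309)/(-18.72587) = 1.57077

1.571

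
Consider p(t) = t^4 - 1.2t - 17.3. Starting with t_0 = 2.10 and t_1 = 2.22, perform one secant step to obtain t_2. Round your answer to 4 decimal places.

2.1095

p(2.10) = -0.371900, p(2.22) = 4.325127
t_2 = 2.220000 − 4.325127·(2.220000 − 2.100000) / (4.325127 − (-0.371900)) = 2.220000 − (0.519015)/(4.697027) = 2.109501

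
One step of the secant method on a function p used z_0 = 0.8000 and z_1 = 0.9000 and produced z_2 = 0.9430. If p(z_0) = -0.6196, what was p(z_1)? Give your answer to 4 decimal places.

-0.1863

The secant line through (0.8000, -0.6196) and (0.9000, p(z_1)) crosses zero at z_2 = 0.9430.
So (0.8000, -0.6196), (0.9000, p(z_1)), (0.9430, 0) are collinear:
p(z_1) = -0.6196 · (0.9000 − 0.9430) / (0.8000 − 0.9430) = -0.6196 · (-0.043000)/(-0.143000) = -0.186313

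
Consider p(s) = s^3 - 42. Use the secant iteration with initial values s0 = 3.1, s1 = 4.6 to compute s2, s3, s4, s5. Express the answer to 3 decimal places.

p(3.1) = -12.20900, p(4.6) = 55.33600
s2 = 4.60000 − 55.33600·(4.60000 − 3.10000) / (55.33600 − (-12.20900)) = 4.60000 − (83.00400)/(67.54500) = 3.37113
p(3.37113) = -3.68872
s3 = 3.37113 − (-3.68872)·(3.37113 − 4.60000) / (-3.68872 − 55.33600) = 3.37113 − (4.53296)/(-59.02472) = 3.44793
p(3.44793) = -1.01032
s4 = 3.44793 − (-1.01032)·(3.44793 − 3.37113) / (-1.01032 − (-3.68872)) = 3.44793 − (-0.07759)/(2.67840) = 3.47690
p(3.47690) = 0.03155
s5 = 3.47690 − 0.03155·(3.47690 − 3.44793) / (0.03155 − (-1.01032)) = 3.47690 − (0.00091)/(1.04186) = 3.47602

3.371, 3.448, 3.477, 3.476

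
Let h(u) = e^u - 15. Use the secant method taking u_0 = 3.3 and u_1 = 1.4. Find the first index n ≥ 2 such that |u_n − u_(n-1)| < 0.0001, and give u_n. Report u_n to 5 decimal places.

h(3.3) = 12.1126389, h(1.4) = -10.9448000
u_2 = 1.4000000 − (-10.9448000)·(-1.9000000)/(-23.0574390) = 2.3018833;  |Δ| = 0.9018833
h(2.3018833) = -5.0070151
u_3 = 2.3018833 − (-5.0070151)·(0.9018833)/(5.9377850) = 3.0623931;  |Δ| = 0.7605098
h(3.0623931) = 6.3786574
u_4 = 3.0623931 − 6.3786574·(0.7605098)/(11.3856725) = 2.6363286;  |Δ| = 0.4260645
h(2.6363286) = -1.0381505
u_5 = 2.6363286 − (-1.0381505)·(-0.4260645)/(-7.4168080) = 2.6959660;  |Δ| = 0.0596374
h(2.6959660) = -0.1801727
u_6 = 2.6959660 − (-0.1801727)·(0.0596374)/(0.8579779) = 2.7084896;  |Δ| = 0.0125237
h(2.7084896) = 0.0065930
u_7 = 2.7084896 − 0.0065930·(0.0125237)/(0.1867656) = 2.7080475;  |Δ| = 0.0004421
h(2.7080475) = -0.0000399
u_8 = 2.7080475 − (-0.0000399)·(-0.0004421)/(-0.0066329) = 2.7080502;  |Δ| = 0.0000027
|u_8 − u_7| = 0.0000027 < 0.0001

n = 8, u_n = 2.70805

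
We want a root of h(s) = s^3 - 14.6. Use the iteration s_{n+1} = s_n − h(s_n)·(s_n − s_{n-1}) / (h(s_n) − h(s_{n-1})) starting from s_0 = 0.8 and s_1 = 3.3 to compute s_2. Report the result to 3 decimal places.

1.794

h(0.8) = -14.08800, h(3.3) = 21.33700
s_2 = 3.30000 − 21.33700·(3.30000 − 0.80000) / (21.33700 − (-14.08800)) = 3.30000 − (53.34250)/(35.42500) = 1.79421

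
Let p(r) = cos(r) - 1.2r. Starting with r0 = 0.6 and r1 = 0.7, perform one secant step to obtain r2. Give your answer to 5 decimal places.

0.65836

p(0.6) = 0.1053356, p(0.7) = -0.0751578
r2 = 0.7000000 − (-0.0751578)·(0.7000000 − 0.6000000) / (-0.0751578 − 0.1053356) = 0.7000000 − (-0.0075158)/(-0.1804934) = 0.6583598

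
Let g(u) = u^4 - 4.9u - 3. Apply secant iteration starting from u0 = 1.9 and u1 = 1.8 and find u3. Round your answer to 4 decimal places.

1.8671

g(1.9) = 0.722100, g(1.8) = -1.322400
u2 = 1.800000 − (-1.322400)·(1.800000 − 1.900000) / (-1.322400 − 0.722100) = 1.800000 − (0.132240)/(-2.044500) = 1.864681
g(1.864681) = -0.047166
u3 = 1.864681 − (-0.047166)·(1.864681 − 1.800000) / (-0.047166 − (-1.322400)) = 1.864681 − (-0.003051)/(1.275234) = 1.867073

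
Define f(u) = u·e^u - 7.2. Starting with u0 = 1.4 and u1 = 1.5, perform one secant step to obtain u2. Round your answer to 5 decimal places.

f(1.4) = -1.5227200, f(1.5) = -0.4774664
u2 = 1.5000000 − (-0.4774664)·(1.5000000 − 1.4000000) / (-0.4774664 − (-1.5227200)) = 1.5000000 − (-0.0477466)/(1.0452537) = 1.5456795

1.54568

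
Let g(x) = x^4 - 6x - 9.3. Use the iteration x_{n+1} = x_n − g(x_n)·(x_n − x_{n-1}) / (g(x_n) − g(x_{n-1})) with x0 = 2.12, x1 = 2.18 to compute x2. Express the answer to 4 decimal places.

2.1739

g(2.12) = -1.820369, g(2.18) = 0.205306
x2 = 2.180000 − 0.205306·(2.180000 − 2.120000) / (0.205306 − (-1.820369)) = 2.180000 − (0.012318)/(2.025674) = 2.173919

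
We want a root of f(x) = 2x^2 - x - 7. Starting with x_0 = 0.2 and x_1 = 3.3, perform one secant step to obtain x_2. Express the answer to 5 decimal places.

1.38667

f(0.2) = -7.1200000, f(3.3) = 11.4800000
x_2 = 3.3000000 − 11.4800000·(3.3000000 − 0.2000000) / (11.4800000 − (-7.1200000)) = 3.3000000 − (35.5880000)/(18.6000000) = 1.3866667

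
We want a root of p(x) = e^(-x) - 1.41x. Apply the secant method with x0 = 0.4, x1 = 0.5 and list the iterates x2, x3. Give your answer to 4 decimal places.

0.4519, 0.4515

p(0.4) = 0.106320, p(0.5) = -0.098469
x2 = 0.500000 − (-0.098469)·(0.500000 − 0.400000) / (-0.098469 − 0.106320) = 0.500000 − (-0.009847)/(-0.204789) = 0.451917
p(0.451917) = -0.000796
x3 = 0.451917 − (-0.000796)·(0.451917 − 0.500000) / (-0.000796 − (-0.098469)) = 0.451917 − (0.000038)/(0.097674) = 0.451525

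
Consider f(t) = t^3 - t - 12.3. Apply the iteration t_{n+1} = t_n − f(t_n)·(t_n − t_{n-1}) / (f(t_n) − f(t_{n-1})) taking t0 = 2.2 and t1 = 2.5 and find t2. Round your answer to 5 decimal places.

f(2.2) = -3.8520000, f(2.5) = 0.8250000
t2 = 2.5000000 − 0.8250000·(2.5000000 − 2.2000000) / (0.8250000 − (-3.8520000)) = 2.5000000 − (0.2475000)/(4.6770000) = 2.4470815

2.44708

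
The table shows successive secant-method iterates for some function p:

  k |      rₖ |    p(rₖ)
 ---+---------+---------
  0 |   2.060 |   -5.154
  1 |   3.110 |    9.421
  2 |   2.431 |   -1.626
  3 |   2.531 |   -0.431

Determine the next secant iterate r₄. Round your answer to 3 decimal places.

r₄ = 2.531 − (-0.431)·(2.531 − 2.431) / (-0.431 − (-1.626))
   = 2.531 − (-0.04310)/(1.19500) = 2.56707

2.567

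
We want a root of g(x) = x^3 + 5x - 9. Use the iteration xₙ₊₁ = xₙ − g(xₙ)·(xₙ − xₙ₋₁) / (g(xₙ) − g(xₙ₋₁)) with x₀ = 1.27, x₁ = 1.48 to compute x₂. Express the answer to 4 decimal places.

1.3263

g(1.27) = -0.601617, g(1.48) = 1.641792
x₂ = 1.480000 − 1.641792·(1.480000 − 1.270000) / (1.641792 − (-0.601617)) = 1.480000 − (0.344776)/(2.243409) = 1.326316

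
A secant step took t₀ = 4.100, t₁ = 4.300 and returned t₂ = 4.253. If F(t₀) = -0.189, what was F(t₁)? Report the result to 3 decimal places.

0.058

The secant line through (4.100, -0.189) and (4.300, F(t₁)) crosses zero at t₂ = 4.253.
So (4.100, -0.189), (4.300, F(t₁)), (4.253, 0) are collinear:
F(t₁) = -0.189 · (4.300 − 4.253) / (4.100 − 4.253) = -0.189 · (0.04700)/(-0.15300) = 0.05806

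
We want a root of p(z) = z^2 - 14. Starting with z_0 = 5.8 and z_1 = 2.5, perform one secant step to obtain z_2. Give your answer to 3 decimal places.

p(5.8) = 19.64000, p(2.5) = -7.75000
z_2 = 2.50000 − (-7.75000)·(2.50000 − 5.80000) / (-7.75000 − 19.64000) = 2.50000 − (25.57500)/(-27.39000) = 3.43373

3.434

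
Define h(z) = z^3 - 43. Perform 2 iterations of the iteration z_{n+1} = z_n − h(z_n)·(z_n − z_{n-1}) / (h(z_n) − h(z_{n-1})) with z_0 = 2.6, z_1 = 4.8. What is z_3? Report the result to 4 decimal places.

3.4108

h(2.6) = -25.424000, h(4.8) = 67.592000
z_2 = 4.800000 − 67.592000·(4.800000 − 2.600000) / (67.592000 − (-25.424000)) = 4.800000 − (148.702400)/(93.016000) = 3.201325
h(3.201325) = -10.191294
z_3 = 3.201325 − (-10.191294)·(3.201325 − 4.800000) / (-10.191294 − 67.592000) = 3.201325 − (16.292573)/(-77.783294) = 3.410786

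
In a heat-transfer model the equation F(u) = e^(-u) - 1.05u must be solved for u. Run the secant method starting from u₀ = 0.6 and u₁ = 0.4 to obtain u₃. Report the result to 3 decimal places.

F(0.6) = -0.08119, F(0.4) = 0.25032
u₂ = 0.40000 − 0.25032·(0.40000 − 0.60000) / (0.25032 − (-0.08119)) = 0.40000 − (-0.05006)/(0.33151) = 0.55102
F(0.55102) = -0.00221
u₃ = 0.55102 − (-0.00221)·(0.55102 − 0.40000) / (-0.00221 − 0.25032) = 0.55102 − (-0.00033)/(-0.25253) = 0.54970

0.550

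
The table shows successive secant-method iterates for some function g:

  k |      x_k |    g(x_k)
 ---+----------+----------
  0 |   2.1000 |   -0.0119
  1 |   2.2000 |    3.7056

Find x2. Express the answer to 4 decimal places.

2.1003

x2 = 2.2000 − 3.7056·(2.2000 − 2.1000) / (3.7056 − (-0.0119))
   = 2.2000 − (0.370560)/(3.717500) = 2.100320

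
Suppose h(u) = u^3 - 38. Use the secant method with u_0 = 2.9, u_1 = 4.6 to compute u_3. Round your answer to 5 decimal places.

h(2.9) = -13.6110000, h(4.6) = 59.3360000
u_2 = 4.6000000 − 59.3360000·(4.6000000 − 2.9000000) / (59.3360000 − (-13.6110000)) = 4.6000000 − (100.8712000)/(72.9470000) = 3.2171988
h(3.2171988) = -4.7008085
u_3 = 3.2171988 − (-4.7008085)·(3.2171988 − 4.6000000) / (-4.7008085 − 59.3360000) = 3.2171988 − (6.5002837)/(-64.0368085) = 3.3187073

3.31871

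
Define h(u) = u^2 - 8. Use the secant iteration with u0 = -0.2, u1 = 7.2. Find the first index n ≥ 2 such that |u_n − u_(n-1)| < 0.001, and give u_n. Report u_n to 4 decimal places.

h(-0.2) = -7.960000, h(7.2) = 43.840000
u2 = 7.200000 − 43.840000·(7.400000)/(51.800000) = 0.937143;  |Δ| = 6.262857
h(0.937143) = -7.121763
u3 = 0.937143 − (-7.121763)·(-6.262857)/(-50.961763) = 1.812360;  |Δ| = 0.875217
h(1.812360) = -4.715353
u4 = 1.812360 − (-4.715353)·(0.875217)/(2.406410) = 3.527344;  |Δ| = 1.714984
h(3.527344) = 4.442153
u5 = 3.527344 − 4.442153·(1.714984)/(9.157506) = 2.695434;  |Δ| = 0.831910
h(2.695434) = -0.734638
u6 = 2.695434 − (-0.734638)·(-0.831910)/(-5.176791) = 2.813490;  |Δ| = 0.118056
h(2.813490) = -0.084275
u7 = 2.813490 − (-0.084275)·(0.118056)/(0.650363) = 2.828788;  |Δ| = 0.015298
h(2.828788) = 0.002040
u8 = 2.828788 − 0.002040·(0.015298)/(0.086315) = 2.828426;  |Δ| = 0.000362
|u8 − u7| = 0.000362 < 0.001

n = 8, u_n = 2.8284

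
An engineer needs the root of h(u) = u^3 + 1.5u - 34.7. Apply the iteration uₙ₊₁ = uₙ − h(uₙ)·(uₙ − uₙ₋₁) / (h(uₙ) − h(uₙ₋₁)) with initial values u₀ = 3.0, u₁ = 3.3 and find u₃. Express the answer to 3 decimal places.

3.108

h(3.0) = -3.20000, h(3.3) = 6.18700
u₂ = 3.30000 − 6.18700·(3.30000 − 3.00000) / (6.18700 − (-3.20000)) = 3.30000 − (1.85610)/(9.38700) = 3.10227
h(3.10227) = -0.19013
u₃ = 3.10227 − (-0.19013)·(3.10227 − 3.30000) / (-0.19013 − 6.18700) = 3.10227 − (0.03759)/(-6.37713) = 3.10816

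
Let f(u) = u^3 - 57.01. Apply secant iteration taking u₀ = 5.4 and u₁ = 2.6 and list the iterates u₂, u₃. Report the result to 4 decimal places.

f(5.4) = 100.454000, f(2.6) = -39.434000
u₂ = 2.600000 − (-39.434000)·(2.600000 − 5.400000) / (-39.434000 − 100.454000) = 2.600000 − (110.415200)/(-139.888000) = 3.389311
f(3.389311) = -18.075515
u₃ = 3.389311 − (-18.075515)·(3.389311 − 2.600000) / (-18.075515 − (-39.434000)) = 3.389311 − (-14.267211)/(21.358485) = 4.057299

3.3893, 4.0573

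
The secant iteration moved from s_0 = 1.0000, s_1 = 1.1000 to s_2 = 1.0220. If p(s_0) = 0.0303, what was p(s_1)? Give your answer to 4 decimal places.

-0.1074

The secant line through (1.0000, 0.0303) and (1.1000, p(s_1)) crosses zero at s_2 = 1.0220.
So (1.0000, 0.0303), (1.1000, p(s_1)), (1.0220, 0) are collinear:
p(s_1) = 0.0303 · (1.1000 − 1.0220) / (1.0000 − 1.0220) = 0.0303 · (0.078000)/(-0.022000) = -0.107427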